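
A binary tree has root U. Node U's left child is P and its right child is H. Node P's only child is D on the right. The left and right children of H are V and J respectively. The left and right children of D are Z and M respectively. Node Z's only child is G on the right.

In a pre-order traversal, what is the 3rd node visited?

Pre-order visits the node, then its left subtree, then its right subtree.
Visit U.
At U: go left to P.
  Visit P.
  At P: no left child.
  At P: go right to D.
    Visit D.
    At D: go left to Z.
      Visit Z.
      At Z: no left child.
      At Z: go right to G.
        G is a leaf — visit G.
    At D: go right to M.
      M is a leaf — visit M.
At U: go right to H.
  Visit H.
  At H: go left to V.
    V is a leaf — visit V.
  At H: go right to J.
    J is a leaf — visit J.
Full pre-order sequence: U, P, D, Z, G, M, H, V, J.

D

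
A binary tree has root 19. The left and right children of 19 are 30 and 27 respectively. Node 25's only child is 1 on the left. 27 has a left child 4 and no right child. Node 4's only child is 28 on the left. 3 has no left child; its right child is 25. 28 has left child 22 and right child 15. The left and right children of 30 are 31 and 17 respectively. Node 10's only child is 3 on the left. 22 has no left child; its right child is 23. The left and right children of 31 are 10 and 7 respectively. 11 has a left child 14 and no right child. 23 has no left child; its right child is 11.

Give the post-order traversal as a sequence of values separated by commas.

Post-order visits the left subtree, then the right subtree, then the node.
At 19: go left to 30.
  At 30: go left to 31.
    At 31: go left to 10.
      At 10: go left to 3.
        At 3: no left child.
        At 3: go right to 25.
          At 25: go left to 1.
            1 is a leaf — visit 1.
          At 25: no right child.
          Visit 25.
        Visit 3.
      At 10: no right child.
      Visit 10.
    At 31: go right to 7.
      7 is a leaf — visit 7.
    Visit 31.
  At 30: go right to 17.
    17 is a leaf — visit 17.
  Visit 30.
At 19: go right to 27.
  At 27: go left to 4.
    At 4: go left to 28.
      At 28: go left to 22.
        At 22: no left child.
        At 22: go right to 23.
          At 23: no left child.
          At 23: go right to 11.
            At 11: go left to 14.
              14 is a leaf — visit 14.
            At 11: no right child.
            Visit 11.
          Visit 23.
        Visit 22.
      At 28: go right to 15.
        15 is a leaf — visit 15.
      Visit 28.
    At 4: no right child.
    Visit 4.
  At 27: no right child.
  Visit 27.
Visit 19.

1, 25, 3, 10, 7, 31, 17, 30, 14, 11, 23, 22, 15, 28, 4, 27, 19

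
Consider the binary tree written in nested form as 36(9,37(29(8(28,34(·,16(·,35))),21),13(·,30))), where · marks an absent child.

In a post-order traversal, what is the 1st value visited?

9

Post-order visits the left subtree, then the right subtree, then the node.
At 36: go left to 9.
  9 is a leaf — visit 9.
At 36: go right to 37.
  At 37: go left to 29.
    At 29: go left to 8.
      At 8: go left to 28.
        28 is a leaf — visit 28.
      At 8: go right to 34.
        At 34: no left child.
        At 34: go right to 16.
          At 16: no left child.
          At 16: go right to 35.
            35 is a leaf — visit 35.
          Visit 16.
        Visit 34.
      Visit 8.
    At 29: go right to 21.
      21 is a leaf — visit 21.
    Visit 29.
  At 37: go right to 13.
    At 13: no left child.
    At 13: go right to 30.
      30 is a leaf — visit 30.
    Visit 13.
  Visit 37.
Visit 36.
Full post-order sequence: 9, 28, 35, 16, 34, 8, 21, 29, 30, 13, 37, 36.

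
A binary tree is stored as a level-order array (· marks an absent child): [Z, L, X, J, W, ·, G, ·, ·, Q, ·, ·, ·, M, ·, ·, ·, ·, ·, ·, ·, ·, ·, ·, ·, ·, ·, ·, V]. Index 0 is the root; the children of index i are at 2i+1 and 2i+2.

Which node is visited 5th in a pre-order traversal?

Q

Pre-order visits the node, then its left subtree, then its right subtree.
Visit Z.
At Z: go left to L.
  Visit L.
  At L: go left to J.
    J is a leaf — visit J.
  At L: go right to W.
    Visit W.
    At W: go left to Q.
      Q is a leaf — visit Q.
    At W: no right child.
At Z: go right to X.
  Visit X.
  At X: no left child.
  At X: go right to G.
    Visit G.
    At G: go left to M.
      Visit M.
      At M: no left child.
      At M: go right to V.
        V is a leaf — visit V.
    At G: no right child.
Full pre-order sequence: Z, L, J, W, Q, X, G, M, V.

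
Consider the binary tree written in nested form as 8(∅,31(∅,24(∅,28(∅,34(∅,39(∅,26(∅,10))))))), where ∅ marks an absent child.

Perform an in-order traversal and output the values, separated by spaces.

In-order visits the left subtree, then the node, then the right subtree.
At 8: no left child.
Visit 8.
At 8: go right to 31.
  At 31: no left child.
  Visit 31.
  At 31: go right to 24.
    At 24: no left child.
    Visit 24.
    At 24: go right to 28.
      At 28: no left child.
      Visit 28.
      At 28: go right to 34.
        At 34: no left child.
        Visit 34.
        At 34: go right to 39.
          At 39: no left child.
          Visit 39.
          At 39: go right to 26.
            At 26: no left child.
            Visit 26.
            At 26: go right to 10.
              10 is a leaf — visit 10.

8 31 24 28 34 39 26 10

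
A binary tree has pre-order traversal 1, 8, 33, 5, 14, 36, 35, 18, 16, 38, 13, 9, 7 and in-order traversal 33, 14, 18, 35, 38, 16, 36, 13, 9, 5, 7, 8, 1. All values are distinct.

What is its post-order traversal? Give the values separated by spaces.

18 38 16 35 9 13 36 14 7 5 33 8 1

The first element of pre-order is the root; it splits in-order into left and right subtrees.
Root 1: left subtree has 12 nodes {33, 14, 18, 35, 38, 16, 36, 13, 9, 5, 7, 8}, right has 0 { }.
  Root 8: left subtree has 11 nodes {33, 14, 18, 35, 38, 16, 36, 13, 9, 5, 7}, right has 0 { }.
    Root 33: left subtree has 0 nodes { }, right has 10 {14, 18, 35, 38, 16, 36, 13, 9, 5, 7}.
      Root 5: left subtree has 8 nodes {14, 18, 35, 38, 16, 36, 13, 9}, right has 1 {7}.
        Root 14: left subtree has 0 nodes { }, right has 7 {18, 35, 38, 16, 36, 13, 9}.
          Root 36: left subtree has 4 nodes {18, 35, 38, 16}, right has 2 {13, 9}.
            Root 35: left subtree has 1 node {18}, right has 2 {38, 16}.
              Root 16: left subtree has 1 node {38}, right has 0 { }.
            Root 13: left subtree has 0 nodes { }, right has 1 {9}.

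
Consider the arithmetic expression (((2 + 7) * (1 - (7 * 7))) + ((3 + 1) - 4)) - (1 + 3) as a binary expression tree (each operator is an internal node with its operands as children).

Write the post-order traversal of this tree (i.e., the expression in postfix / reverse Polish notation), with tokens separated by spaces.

2 7 + 1 7 7 * - * 3 1 + 4 - + 1 3 + -

Post-order on an expression tree gives postfix notation: for each operator, emit left operand, right operand, then the operator.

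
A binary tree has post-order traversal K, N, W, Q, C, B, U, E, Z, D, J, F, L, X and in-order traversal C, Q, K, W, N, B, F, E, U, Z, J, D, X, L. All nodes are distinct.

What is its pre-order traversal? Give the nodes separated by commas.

X, F, B, C, Q, W, K, N, J, Z, E, U, D, L

The last element of post-order is the root; it splits in-order into left and right subtrees.
Root X: left subtree has 12 nodes {C, Q, K, W, N, B, F, E, U, Z, J, D}, right has 1 {L}.
  Root F: left subtree has 6 nodes {C, Q, K, W, N, B}, right has 5 {E, U, Z, J, D}.
    Root B: left subtree has 5 nodes {C, Q, K, W, N}, right has 0 { }.
      Root C: left subtree has 0 nodes { }, right has 4 {Q, K, W, N}.
        Root Q: left subtree has 0 nodes { }, right has 3 {K, W, N}.
          Root W: left subtree has 1 node {K}, right has 1 {N}.
    Root J: left subtree has 3 nodes {E, U, Z}, right has 1 {D}.
      Root Z: left subtree has 2 nodes {E, U}, right has 0 { }.
        Root E: left subtree has 0 nodes { }, right has 1 {U}.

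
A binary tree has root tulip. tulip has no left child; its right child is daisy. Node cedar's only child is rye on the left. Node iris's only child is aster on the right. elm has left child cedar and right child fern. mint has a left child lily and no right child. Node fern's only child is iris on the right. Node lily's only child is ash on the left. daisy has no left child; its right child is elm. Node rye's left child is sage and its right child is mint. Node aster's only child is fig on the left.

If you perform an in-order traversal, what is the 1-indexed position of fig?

In-order visits the left subtree, then the node, then the right subtree.
At tulip: no left child.
Visit tulip.
At tulip: go right to daisy.
  At daisy: no left child.
  Visit daisy.
  At daisy: go right to elm.
    At elm: go left to cedar.
      At cedar: go left to rye.
        At rye: go left to sage.
          sage is a leaf — visit sage.
        Visit rye.
        At rye: go right to mint.
          At mint: go left to lily.
            At lily: go left to ash.
              ash is a leaf — visit ash.
            Visit lily.
            At lily: no right child.
          Visit mint.
          At mint: no right child.
      Visit cedar.
      At cedar: no right child.
    Visit elm.
    At elm: go right to fern.
      At fern: no left child.
      Visit fern.
      At fern: go right to iris.
        At iris: no left child.
        Visit iris.
        At iris: go right to aster.
          At aster: go left to fig.
            fig is a leaf — visit fig.
          Visit aster.
          At aster: no right child.
Full in-order sequence: tulip, daisy, sage, rye, ash, lily, mint, cedar, elm, fern, iris, fig, aster.

12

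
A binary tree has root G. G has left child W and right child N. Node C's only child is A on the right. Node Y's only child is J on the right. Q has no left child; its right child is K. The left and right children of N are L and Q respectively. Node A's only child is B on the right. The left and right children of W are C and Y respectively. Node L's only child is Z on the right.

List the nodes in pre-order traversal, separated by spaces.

Pre-order visits the node, then its left subtree, then its right subtree.
Visit G.
At G: go left to W.
  Visit W.
  At W: go left to C.
    Visit C.
    At C: no left child.
    At C: go right to A.
      Visit A.
      At A: no left child.
      At A: go right to B.
        B is a leaf — visit B.
  At W: go right to Y.
    Visit Y.
    At Y: no left child.
    At Y: go right to J.
      J is a leaf — visit J.
At G: go right to N.
  Visit N.
  At N: go left to L.
    Visit L.
    At L: no left child.
    At L: go right to Z.
      Z is a leaf — visit Z.
  At N: go right to Q.
    Visit Q.
    At Q: no left child.
    At Q: go right to K.
      K is a leaf — visit K.

G W C A B Y J N L Z Q K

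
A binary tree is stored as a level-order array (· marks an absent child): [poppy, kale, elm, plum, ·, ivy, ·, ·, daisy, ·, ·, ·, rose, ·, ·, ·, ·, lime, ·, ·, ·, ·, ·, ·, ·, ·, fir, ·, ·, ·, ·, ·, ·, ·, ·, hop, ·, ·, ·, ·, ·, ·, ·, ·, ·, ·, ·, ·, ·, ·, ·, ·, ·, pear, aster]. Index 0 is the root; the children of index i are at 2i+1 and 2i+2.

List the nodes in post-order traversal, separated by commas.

hop, lime, daisy, plum, kale, pear, aster, fir, rose, ivy, elm, poppy

Post-order visits the left subtree, then the right subtree, then the node.
At poppy: go left to kale.
  At kale: go left to plum.
    At plum: no left child.
    At plum: go right to daisy.
      At daisy: go left to lime.
        At lime: go left to hop.
          hop is a leaf — visit hop.
        At lime: no right child.
        Visit lime.
      At daisy: no right child.
      Visit daisy.
    Visit plum.
  At kale: no right child.
  Visit kale.
At poppy: go right to elm.
  At elm: go left to ivy.
    At ivy: no left child.
    At ivy: go right to rose.
      At rose: no left child.
      At rose: go right to fir.
        At fir: go left to pear.
          pear is a leaf — visit pear.
        At fir: go right to aster.
          aster is a leaf — visit aster.
        Visit fir.
      Visit rose.
    Visit ivy.
  At elm: no right child.
  Visit elm.
Visit poppy.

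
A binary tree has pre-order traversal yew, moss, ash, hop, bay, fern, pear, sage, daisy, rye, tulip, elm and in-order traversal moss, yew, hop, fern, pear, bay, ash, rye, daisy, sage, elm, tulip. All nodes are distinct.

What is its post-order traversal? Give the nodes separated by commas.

moss, pear, fern, bay, hop, rye, daisy, elm, tulip, sage, ash, yew

The first element of pre-order is the root; it splits in-order into left and right subtrees.
Root yew: left subtree has 1 node {moss}, right has 10 {hop, fern, pear, bay, ash, rye, daisy, sage, elm, tulip}.
  Root ash: left subtree has 4 nodes {hop, fern, pear, bay}, right has 5 {rye, daisy, sage, elm, tulip}.
    Root hop: left subtree has 0 nodes { }, right has 3 {fern, pear, bay}.
      Root bay: left subtree has 2 nodes {fern, pear}, right has 0 { }.
        Root fern: left subtree has 0 nodes { }, right has 1 {pear}.
    Root sage: left subtree has 2 nodes {rye, daisy}, right has 2 {elm, tulip}.
      Root daisy: left subtree has 1 node {rye}, right has 0 { }.
      Root tulip: left subtree has 1 node {elm}, right has 0 { }.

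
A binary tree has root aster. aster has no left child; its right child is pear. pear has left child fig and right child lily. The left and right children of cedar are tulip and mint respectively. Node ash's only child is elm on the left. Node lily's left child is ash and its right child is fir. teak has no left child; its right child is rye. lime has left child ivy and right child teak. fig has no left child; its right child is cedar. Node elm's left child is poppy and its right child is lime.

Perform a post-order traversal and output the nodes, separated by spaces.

Post-order visits the left subtree, then the right subtree, then the node.
At aster: no left child.
At aster: go right to pear.
  At pear: go left to fig.
    At fig: no left child.
    At fig: go right to cedar.
      At cedar: go left to tulip.
        tulip is a leaf — visit tulip.
      At cedar: go right to mint.
        mint is a leaf — visit mint.
      Visit cedar.
    Visit fig.
  At pear: go right to lily.
    At lily: go left to ash.
      At ash: go left to elm.
        At elm: go left to poppy.
          poppy is a leaf — visit poppy.
        At elm: go right to lime.
          At lime: go left to ivy.
            ivy is a leaf — visit ivy.
          At lime: go right to teak.
            At teak: no left child.
            At teak: go right to rye.
              rye is a leaf — visit rye.
            Visit teak.
          Visit lime.
        Visit elm.
      At ash: no right child.
      Visit ash.
    At lily: go right to fir.
      fir is a leaf — visit fir.
    Visit lily.
  Visit pear.
Visit aster.

tulip mint cedar fig poppy ivy rye teak lime elm ash fir lily pear aster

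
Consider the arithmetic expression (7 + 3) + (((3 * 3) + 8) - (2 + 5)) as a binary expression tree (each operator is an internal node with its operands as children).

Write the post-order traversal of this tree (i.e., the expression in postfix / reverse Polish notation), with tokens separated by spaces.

7 3 + 3 3 * 8 + 2 5 + - +

Post-order on an expression tree gives postfix notation: for each operator, emit left operand, right operand, then the operator.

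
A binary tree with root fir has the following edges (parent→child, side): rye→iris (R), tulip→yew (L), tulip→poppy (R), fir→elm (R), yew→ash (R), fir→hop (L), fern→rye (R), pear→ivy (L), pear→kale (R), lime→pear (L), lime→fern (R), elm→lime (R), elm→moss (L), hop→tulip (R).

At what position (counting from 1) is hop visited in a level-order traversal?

Level-order visits nodes level by level from the root, left to right within each level.
Level 0: fir
Level 1: hop, elm
Level 2: tulip, moss, lime
Level 3: yew, poppy, pear, fern
Level 4: ash, ivy, kale, rye
Level 5: iris
Full level-order sequence: fir, hop, elm, tulip, moss, lime, yew, poppy, pear, fern, ash, ivy, kale, rye, iris.

2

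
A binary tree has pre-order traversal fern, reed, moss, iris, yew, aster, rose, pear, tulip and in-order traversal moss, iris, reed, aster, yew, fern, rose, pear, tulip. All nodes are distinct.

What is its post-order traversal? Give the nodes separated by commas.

The first element of pre-order is the root; it splits in-order into left and right subtrees.
Root fern: left subtree has 5 nodes {moss, iris, reed, aster, yew}, right has 3 {rose, pear, tulip}.
  Root reed: left subtree has 2 nodes {moss, iris}, right has 2 {aster, yew}.
    Root moss: left subtree has 0 nodes { }, right has 1 {iris}.
    Root yew: left subtree has 1 node {aster}, right has 0 { }.
  Root rose: left subtree has 0 nodes { }, right has 2 {pear, tulip}.
    Root pear: left subtree has 0 nodes { }, right has 1 {tulip}.

iris, moss, aster, yew, reed, tulip, pear, rose, fern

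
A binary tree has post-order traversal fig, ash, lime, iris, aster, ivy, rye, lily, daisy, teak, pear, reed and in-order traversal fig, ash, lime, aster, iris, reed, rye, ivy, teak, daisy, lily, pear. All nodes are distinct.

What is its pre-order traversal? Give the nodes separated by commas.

reed, aster, lime, ash, fig, iris, pear, teak, rye, ivy, daisy, lily

The last element of post-order is the root; it splits in-order into left and right subtrees.
Root reed: left subtree has 5 nodes {fig, ash, lime, aster, iris}, right has 6 {rye, ivy, teak, daisy, lily, pear}.
  Root aster: left subtree has 3 nodes {fig, ash, lime}, right has 1 {iris}.
    Root lime: left subtree has 2 nodes {fig, ash}, right has 0 { }.
      Root ash: left subtree has 1 node {fig}, right has 0 { }.
  Root pear: left subtree has 5 nodes {rye, ivy, teak, daisy, lily}, right has 0 { }.
    Root teak: left subtree has 2 nodes {rye, ivy}, right has 2 {daisy, lily}.
      Root rye: left subtree has 0 nodes { }, right has 1 {ivy}.
      Root daisy: left subtree has 0 nodes { }, right has 1 {lily}.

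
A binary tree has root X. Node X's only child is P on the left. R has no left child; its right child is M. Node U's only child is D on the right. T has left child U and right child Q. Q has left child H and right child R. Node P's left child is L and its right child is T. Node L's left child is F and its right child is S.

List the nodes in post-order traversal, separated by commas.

F, S, L, D, U, H, M, R, Q, T, P, X

Post-order visits the left subtree, then the right subtree, then the node.
At X: go left to P.
  At P: go left to L.
    At L: go left to F.
      F is a leaf — visit F.
    At L: go right to S.
      S is a leaf — visit S.
    Visit L.
  At P: go right to T.
    At T: go left to U.
      At U: no left child.
      At U: go right to D.
        D is a leaf — visit D.
      Visit U.
    At T: go right to Q.
      At Q: go left to H.
        H is a leaf — visit H.
      At Q: go right to R.
        At R: no left child.
        At R: go right to M.
          M is a leaf — visit M.
        Visit R.
      Visit Q.
    Visit T.
  Visit P.
At X: no right child.
Visit X.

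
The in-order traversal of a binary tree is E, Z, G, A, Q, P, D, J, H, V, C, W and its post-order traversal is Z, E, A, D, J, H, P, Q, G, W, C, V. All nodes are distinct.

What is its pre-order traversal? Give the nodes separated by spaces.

V G E Z Q A P H J D C W

The last element of post-order is the root; it splits in-order into left and right subtrees.
Root V: left subtree has 9 nodes {E, Z, G, A, Q, P, D, J, H}, right has 2 {C, W}.
  Root G: left subtree has 2 nodes {E, Z}, right has 6 {A, Q, P, D, J, H}.
    Root E: left subtree has 0 nodes { }, right has 1 {Z}.
    Root Q: left subtree has 1 node {A}, right has 4 {P, D, J, H}.
      Root P: left subtree has 0 nodes { }, right has 3 {D, J, H}.
        Root H: left subtree has 2 nodes {D, J}, right has 0 { }.
          Root J: left subtree has 1 node {D}, right has 0 { }.
  Root C: left subtree has 0 nodes { }, right has 1 {W}.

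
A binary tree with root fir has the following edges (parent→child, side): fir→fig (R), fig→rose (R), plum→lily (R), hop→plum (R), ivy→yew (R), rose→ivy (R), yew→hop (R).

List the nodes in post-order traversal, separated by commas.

Post-order visits the left subtree, then the right subtree, then the node.
At fir: no left child.
At fir: go right to fig.
  At fig: no left child.
  At fig: go right to rose.
    At rose: no left child.
    At rose: go right to ivy.
      At ivy: no left child.
      At ivy: go right to yew.
        At yew: no left child.
        At yew: go right to hop.
          At hop: no left child.
          At hop: go right to plum.
            At plum: no left child.
            At plum: go right to lily.
              lily is a leaf — visit lily.
            Visit plum.
          Visit hop.
        Visit yew.
      Visit ivy.
    Visit rose.
  Visit fig.
Visit fir.

lily, plum, hop, yew, ivy, rose, fig, fir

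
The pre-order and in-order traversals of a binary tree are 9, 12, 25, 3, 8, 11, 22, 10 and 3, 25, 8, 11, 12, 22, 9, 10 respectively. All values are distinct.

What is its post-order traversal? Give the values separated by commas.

3, 11, 8, 25, 22, 12, 10, 9

The first element of pre-order is the root; it splits in-order into left and right subtrees.
Root 9: left subtree has 6 nodes {3, 25, 8, 11, 12, 22}, right has 1 {10}.
  Root 12: left subtree has 4 nodes {3, 25, 8, 11}, right has 1 {22}.
    Root 25: left subtree has 1 node {3}, right has 2 {8, 11}.
      Root 8: left subtree has 0 nodes { }, right has 1 {11}.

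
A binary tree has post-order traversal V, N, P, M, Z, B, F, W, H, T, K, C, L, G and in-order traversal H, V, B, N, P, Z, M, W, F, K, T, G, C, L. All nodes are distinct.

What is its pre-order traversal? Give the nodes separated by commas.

The last element of post-order is the root; it splits in-order into left and right subtrees.
Root G: left subtree has 11 nodes {H, V, B, N, P, Z, M, W, F, K, T}, right has 2 {C, L}.
  Root K: left subtree has 9 nodes {H, V, B, N, P, Z, M, W, F}, right has 1 {T}.
    Root H: left subtree has 0 nodes { }, right has 8 {V, B, N, P, Z, M, W, F}.
      Root W: left subtree has 6 nodes {V, B, N, P, Z, M}, right has 1 {F}.
        Root B: left subtree has 1 node {V}, right has 4 {N, P, Z, M}.
          Root Z: left subtree has 2 nodes {N, P}, right has 1 {M}.
            Root P: left subtree has 1 node {N}, right has 0 { }.
  Root L: left subtree has 1 node {C}, right has 0 { }.

G, K, H, W, B, V, Z, P, N, M, F, T, L, C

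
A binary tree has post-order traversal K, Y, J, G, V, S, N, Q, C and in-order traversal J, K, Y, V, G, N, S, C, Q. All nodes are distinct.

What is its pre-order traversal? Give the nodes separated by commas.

C, N, V, J, Y, K, G, S, Q

The last element of post-order is the root; it splits in-order into left and right subtrees.
Root C: left subtree has 7 nodes {J, K, Y, V, G, N, S}, right has 1 {Q}.
  Root N: left subtree has 5 nodes {J, K, Y, V, G}, right has 1 {S}.
    Root V: left subtree has 3 nodes {J, K, Y}, right has 1 {G}.
      Root J: left subtree has 0 nodes { }, right has 2 {K, Y}.
        Root Y: left subtree has 1 node {K}, right has 0 { }.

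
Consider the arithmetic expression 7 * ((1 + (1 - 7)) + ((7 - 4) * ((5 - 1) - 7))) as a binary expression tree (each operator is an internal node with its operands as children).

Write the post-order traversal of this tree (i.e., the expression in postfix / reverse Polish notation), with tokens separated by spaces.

7 1 1 7 - + 7 4 - 5 1 - 7 - * + *

Post-order on an expression tree gives postfix notation: for each operator, emit left operand, right operand, then the operator.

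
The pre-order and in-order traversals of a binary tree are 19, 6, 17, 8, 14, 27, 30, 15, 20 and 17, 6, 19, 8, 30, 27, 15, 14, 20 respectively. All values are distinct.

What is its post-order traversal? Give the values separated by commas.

17, 6, 30, 15, 27, 20, 14, 8, 19

The first element of pre-order is the root; it splits in-order into left and right subtrees.
Root 19: left subtree has 2 nodes {17, 6}, right has 6 {8, 30, 27, 15, 14, 20}.
  Root 6: left subtree has 1 node {17}, right has 0 { }.
  Root 8: left subtree has 0 nodes { }, right has 5 {30, 27, 15, 14, 20}.
    Root 14: left subtree has 3 nodes {30, 27, 15}, right has 1 {20}.
      Root 27: left subtree has 1 node {30}, right has 1 {15}.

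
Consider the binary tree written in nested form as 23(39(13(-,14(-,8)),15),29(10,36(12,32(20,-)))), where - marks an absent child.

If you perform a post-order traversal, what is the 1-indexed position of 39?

Post-order visits the left subtree, then the right subtree, then the node.
At 23: go left to 39.
  At 39: go left to 13.
    At 13: no left child.
    At 13: go right to 14.
      At 14: no left child.
      At 14: go right to 8.
        8 is a leaf — visit 8.
      Visit 14.
    Visit 13.
  At 39: go right to 15.
    15 is a leaf — visit 15.
  Visit 39.
At 23: go right to 29.
  At 29: go left to 10.
    10 is a leaf — visit 10.
  At 29: go right to 36.
    At 36: go left to 12.
      12 is a leaf — visit 12.
    At 36: go right to 32.
      At 32: go left to 20.
        20 is a leaf — visit 20.
      At 32: no right child.
      Visit 32.
    Visit 36.
  Visit 29.
Visit 23.
Full post-order sequence: 8, 14, 13, 15, 39, 10, 12, 20, 32, 36, 29, 23.

5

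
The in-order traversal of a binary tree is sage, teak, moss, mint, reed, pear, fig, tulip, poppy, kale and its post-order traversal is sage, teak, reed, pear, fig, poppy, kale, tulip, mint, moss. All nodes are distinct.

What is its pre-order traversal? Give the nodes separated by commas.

The last element of post-order is the root; it splits in-order into left and right subtrees.
Root moss: left subtree has 2 nodes {sage, teak}, right has 7 {mint, reed, pear, fig, tulip, poppy, kale}.
  Root teak: left subtree has 1 node {sage}, right has 0 { }.
  Root mint: left subtree has 0 nodes { }, right has 6 {reed, pear, fig, tulip, poppy, kale}.
    Root tulip: left subtree has 3 nodes {reed, pear, fig}, right has 2 {poppy, kale}.
      Root fig: left subtree has 2 nodes {reed, pear}, right has 0 { }.
        Root pear: left subtree has 1 node {reed}, right has 0 { }.
      Root kale: left subtree has 1 node {poppy}, right has 0 { }.

moss, teak, sage, mint, tulip, fig, pear, reed, kale, poppy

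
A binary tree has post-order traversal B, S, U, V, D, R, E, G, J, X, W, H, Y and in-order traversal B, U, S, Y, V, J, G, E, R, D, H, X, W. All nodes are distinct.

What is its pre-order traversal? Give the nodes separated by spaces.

The last element of post-order is the root; it splits in-order into left and right subtrees.
Root Y: left subtree has 3 nodes {B, U, S}, right has 9 {V, J, G, E, R, D, H, X, W}.
  Root U: left subtree has 1 node {B}, right has 1 {S}.
  Root H: left subtree has 6 nodes {V, J, G, E, R, D}, right has 2 {X, W}.
    Root J: left subtree has 1 node {V}, right has 4 {G, E, R, D}.
      Root G: left subtree has 0 nodes { }, right has 3 {E, R, D}.
        Root E: left subtree has 0 nodes { }, right has 2 {R, D}.
          Root R: left subtree has 0 nodes { }, right has 1 {D}.
    Root W: left subtree has 1 node {X}, right has 0 { }.

Y U B S H J V G E R D W X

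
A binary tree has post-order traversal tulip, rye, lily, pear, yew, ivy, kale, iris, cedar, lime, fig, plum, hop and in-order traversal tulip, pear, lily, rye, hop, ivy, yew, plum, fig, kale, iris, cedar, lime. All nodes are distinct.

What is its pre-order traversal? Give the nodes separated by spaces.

The last element of post-order is the root; it splits in-order into left and right subtrees.
Root hop: left subtree has 4 nodes {tulip, pear, lily, rye}, right has 8 {ivy, yew, plum, fig, kale, iris, cedar, lime}.
  Root pear: left subtree has 1 node {tulip}, right has 2 {lily, rye}.
    Root lily: left subtree has 0 nodes { }, right has 1 {rye}.
  Root plum: left subtree has 2 nodes {ivy, yew}, right has 5 {fig, kale, iris, cedar, lime}.
    Root ivy: left subtree has 0 nodes { }, right has 1 {yew}.
    Root fig: left subtree has 0 nodes { }, right has 4 {kale, iris, cedar, lime}.
      Root lime: left subtree has 3 nodes {kale, iris, cedar}, right has 0 { }.
        Root cedar: left subtree has 2 nodes {kale, iris}, right has 0 { }.
          Root iris: left subtree has 1 node {kale}, right has 0 { }.

hop pear tulip lily rye plum ivy yew fig lime cedar iris kale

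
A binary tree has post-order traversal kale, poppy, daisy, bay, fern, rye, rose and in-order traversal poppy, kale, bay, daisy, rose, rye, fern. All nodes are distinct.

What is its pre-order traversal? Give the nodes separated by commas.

The last element of post-order is the root; it splits in-order into left and right subtrees.
Root rose: left subtree has 4 nodes {poppy, kale, bay, daisy}, right has 2 {rye, fern}.
  Root bay: left subtree has 2 nodes {poppy, kale}, right has 1 {daisy}.
    Root poppy: left subtree has 0 nodes { }, right has 1 {kale}.
  Root rye: left subtree has 0 nodes { }, right has 1 {fern}.

rose, bay, poppy, kale, daisy, rye, fern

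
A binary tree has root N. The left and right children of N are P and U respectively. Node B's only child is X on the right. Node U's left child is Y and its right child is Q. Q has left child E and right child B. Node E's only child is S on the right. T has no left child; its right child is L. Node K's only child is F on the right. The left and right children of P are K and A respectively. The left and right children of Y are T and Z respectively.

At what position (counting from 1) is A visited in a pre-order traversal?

5

Pre-order visits the node, then its left subtree, then its right subtree.
Visit N.
At N: go left to P.
  Visit P.
  At P: go left to K.
    Visit K.
    At K: no left child.
    At K: go right to F.
      F is a leaf — visit F.
  At P: go right to A.
    A is a leaf — visit A.
At N: go right to U.
  Visit U.
  At U: go left to Y.
    Visit Y.
    At Y: go left to T.
      Visit T.
      At T: no left child.
      At T: go right to L.
        L is a leaf — visit L.
    At Y: go right to Z.
      Z is a leaf — visit Z.
  At U: go right to Q.
    Visit Q.
    At Q: go left to E.
      Visit E.
      At E: no left child.
      At E: go right to S.
        S is a leaf — visit S.
    At Q: go right to B.
      Visit B.
      At B: no left child.
      At B: go right to X.
        X is a leaf — visit X.
Full pre-order sequence: N, P, K, F, A, U, Y, T, L, Z, Q, E, S, B, X.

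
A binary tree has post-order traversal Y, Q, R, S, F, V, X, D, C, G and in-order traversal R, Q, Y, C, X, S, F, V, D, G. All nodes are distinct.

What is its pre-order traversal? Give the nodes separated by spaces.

The last element of post-order is the root; it splits in-order into left and right subtrees.
Root G: left subtree has 9 nodes {R, Q, Y, C, X, S, F, V, D}, right has 0 { }.
  Root C: left subtree has 3 nodes {R, Q, Y}, right has 5 {X, S, F, V, D}.
    Root R: left subtree has 0 nodes { }, right has 2 {Q, Y}.
      Root Q: left subtree has 0 nodes { }, right has 1 {Y}.
    Root D: left subtree has 4 nodes {X, S, F, V}, right has 0 { }.
      Root X: left subtree has 0 nodes { }, right has 3 {S, F, V}.
        Root V: left subtree has 2 nodes {S, F}, right has 0 { }.
          Root F: left subtree has 1 node {S}, right has 0 { }.

G C R Q Y D X V F S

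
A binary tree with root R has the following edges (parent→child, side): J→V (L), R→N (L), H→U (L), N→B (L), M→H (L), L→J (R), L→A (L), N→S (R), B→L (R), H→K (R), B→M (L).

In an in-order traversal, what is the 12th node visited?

R

In-order visits the left subtree, then the node, then the right subtree.
At R: go left to N.
  At N: go left to B.
    At B: go left to M.
      At M: go left to H.
        At H: go left to U.
          U is a leaf — visit U.
        Visit H.
        At H: go right to K.
          K is a leaf — visit K.
      Visit M.
      At M: no right child.
    Visit B.
    At B: go right to L.
      At L: go left to A.
        A is a leaf — visit A.
      Visit L.
      At L: go right to J.
        At J: go left to V.
          V is a leaf — visit V.
        Visit J.
        At J: no right child.
  Visit N.
  At N: go right to S.
    S is a leaf — visit S.
Visit R.
At R: no right child.
Full in-order sequence: U, H, K, M, B, A, L, V, J, N, S, R.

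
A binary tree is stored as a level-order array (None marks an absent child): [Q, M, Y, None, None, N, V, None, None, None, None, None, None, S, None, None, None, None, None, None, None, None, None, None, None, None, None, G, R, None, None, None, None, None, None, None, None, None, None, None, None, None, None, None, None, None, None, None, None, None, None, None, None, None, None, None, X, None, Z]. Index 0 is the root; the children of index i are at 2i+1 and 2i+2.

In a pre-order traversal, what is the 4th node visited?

Pre-order visits the node, then its left subtree, then its right subtree.
Visit Q.
At Q: go left to M.
  M is a leaf — visit M.
At Q: go right to Y.
  Visit Y.
  At Y: go left to N.
    N is a leaf — visit N.
  At Y: go right to V.
    Visit V.
    At V: go left to S.
      Visit S.
      At S: go left to G.
        Visit G.
        At G: no left child.
        At G: go right to X.
          X is a leaf — visit X.
      At S: go right to R.
        Visit R.
        At R: no left child.
        At R: go right to Z.
          Z is a leaf — visit Z.
    At V: no right child.
Full pre-order sequence: Q, M, Y, N, V, S, G, X, R, Z.

N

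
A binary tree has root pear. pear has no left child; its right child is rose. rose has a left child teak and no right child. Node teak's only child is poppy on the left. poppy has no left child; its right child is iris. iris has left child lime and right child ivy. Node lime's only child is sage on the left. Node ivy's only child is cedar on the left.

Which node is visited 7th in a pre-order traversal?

Pre-order visits the node, then its left subtree, then its right subtree.
Visit pear.
At pear: no left child.
At pear: go right to rose.
  Visit rose.
  At rose: go left to teak.
    Visit teak.
    At teak: go left to poppy.
      Visit poppy.
      At poppy: no left child.
      At poppy: go right to iris.
        Visit iris.
        At iris: go left to lime.
          Visit lime.
          At lime: go left to sage.
            sage is a leaf — visit sage.
          At lime: no right child.
        At iris: go right to ivy.
          Visit ivy.
          At ivy: go left to cedar.
            cedar is a leaf — visit cedar.
          At ivy: no right child.
    At teak: no right child.
  At rose: no right child.
Full pre-order sequence: pear, rose, teak, poppy, iris, lime, sage, ivy, cedar.

sage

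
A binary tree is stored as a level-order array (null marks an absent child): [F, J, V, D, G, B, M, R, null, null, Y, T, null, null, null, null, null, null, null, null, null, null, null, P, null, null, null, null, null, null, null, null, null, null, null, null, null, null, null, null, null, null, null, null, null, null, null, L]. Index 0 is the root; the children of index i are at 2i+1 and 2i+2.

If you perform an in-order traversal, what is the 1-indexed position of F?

In-order visits the left subtree, then the node, then the right subtree.
At F: go left to J.
  At J: go left to D.
    At D: go left to R.
      R is a leaf — visit R.
    Visit D.
    At D: no right child.
  Visit J.
  At J: go right to G.
    At G: no left child.
    Visit G.
    At G: go right to Y.
      Y is a leaf — visit Y.
Visit F.
At F: go right to V.
  At V: go left to B.
    At B: go left to T.
      At T: go left to P.
        At P: go left to L.
          L is a leaf — visit L.
        Visit P.
        At P: no right child.
      Visit T.
      At T: no right child.
    Visit B.
    At B: no right child.
  Visit V.
  At V: go right to M.
    M is a leaf — visit M.
Full in-order sequence: R, D, J, G, Y, F, L, P, T, B, V, M.

6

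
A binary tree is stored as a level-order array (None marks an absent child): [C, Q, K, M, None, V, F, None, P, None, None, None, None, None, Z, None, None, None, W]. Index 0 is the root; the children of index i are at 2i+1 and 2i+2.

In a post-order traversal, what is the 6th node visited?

Post-order visits the left subtree, then the right subtree, then the node.
At C: go left to Q.
  At Q: go left to M.
    At M: no left child.
    At M: go right to P.
      At P: no left child.
      At P: go right to W.
        W is a leaf — visit W.
      Visit P.
    Visit M.
  At Q: no right child.
  Visit Q.
At C: go right to K.
  At K: go left to V.
    V is a leaf — visit V.
  At K: go right to F.
    At F: no left child.
    At F: go right to Z.
      Z is a leaf — visit Z.
    Visit F.
  Visit K.
Visit C.
Full post-order sequence: W, P, M, Q, V, Z, F, K, C.

Z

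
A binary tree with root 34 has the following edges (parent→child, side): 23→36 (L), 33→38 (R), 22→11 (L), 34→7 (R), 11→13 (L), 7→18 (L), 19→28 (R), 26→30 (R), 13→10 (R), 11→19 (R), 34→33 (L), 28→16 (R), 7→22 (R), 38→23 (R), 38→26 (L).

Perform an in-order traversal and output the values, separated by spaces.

In-order visits the left subtree, then the node, then the right subtree.
At 34: go left to 33.
  At 33: no left child.
  Visit 33.
  At 33: go right to 38.
    At 38: go left to 26.
      At 26: no left child.
      Visit 26.
      At 26: go right to 30.
        30 is a leaf — visit 30.
    Visit 38.
    At 38: go right to 23.
      At 23: go left to 36.
        36 is a leaf — visit 36.
      Visit 23.
      At 23: no right child.
Visit 34.
At 34: go right to 7.
  At 7: go left to 18.
    18 is a leaf — visit 18.
  Visit 7.
  At 7: go right to 22.
    At 22: go left to 11.
      At 11: go left to 13.
        At 13: no left child.
        Visit 13.
        At 13: go right to 10.
          10 is a leaf — visit 10.
      Visit 11.
      At 11: go right to 19.
        At 19: no left child.
        Visit 19.
        At 19: go right to 28.
          At 28: no left child.
          Visit 28.
          At 28: go right to 16.
            16 is a leaf — visit 16.
    Visit 22.
    At 22: no right child.

33 26 30 38 36 23 34 18 7 13 10 11 19 28 16 22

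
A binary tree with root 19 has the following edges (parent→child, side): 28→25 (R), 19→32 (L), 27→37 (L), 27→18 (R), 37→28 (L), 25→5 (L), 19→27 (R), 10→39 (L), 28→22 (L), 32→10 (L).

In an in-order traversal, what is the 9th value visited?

In-order visits the left subtree, then the node, then the right subtree.
At 19: go left to 32.
  At 32: go left to 10.
    At 10: go left to 39.
      39 is a leaf — visit 39.
    Visit 10.
    At 10: no right child.
  Visit 32.
  At 32: no right child.
Visit 19.
At 19: go right to 27.
  At 27: go left to 37.
    At 37: go left to 28.
      At 28: go left to 22.
        22 is a leaf — visit 22.
      Visit 28.
      At 28: go right to 25.
        At 25: go left to 5.
          5 is a leaf — visit 5.
        Visit 25.
        At 25: no right child.
    Visit 37.
    At 37: no right child.
  Visit 27.
  At 27: go right to 18.
    18 is a leaf — visit 18.
Full in-order sequence: 39, 10, 32, 19, 22, 28, 5, 25, 37, 27, 18.

37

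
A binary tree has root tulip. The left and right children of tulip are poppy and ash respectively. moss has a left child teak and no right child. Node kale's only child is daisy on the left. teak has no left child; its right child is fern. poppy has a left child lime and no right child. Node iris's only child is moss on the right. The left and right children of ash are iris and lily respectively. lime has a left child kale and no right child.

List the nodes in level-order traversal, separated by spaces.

Level-order visits nodes level by level from the root, left to right within each level.
Level 0: tulip
Level 1: poppy, ash
Level 2: lime, iris, lily
Level 3: kale, moss
Level 4: daisy, teak
Level 5: fern

tulip poppy ash lime iris lily kale moss daisy teak fern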